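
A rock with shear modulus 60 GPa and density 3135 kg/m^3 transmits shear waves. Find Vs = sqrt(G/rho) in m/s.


Convert G to Pa: G = 60e9 Pa
Compute G/rho = 60e9 / 3135 = 19138755.9809
Vs = sqrt(19138755.9809) = 4374.79 m/s

4374.79


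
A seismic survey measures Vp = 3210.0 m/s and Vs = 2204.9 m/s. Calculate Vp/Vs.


Vp/Vs = 3210.0 / 2204.9
= 1.4558

1.4558


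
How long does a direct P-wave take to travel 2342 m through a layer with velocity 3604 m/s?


t = x / V
= 2342 / 3604
= 0.6498 s

0.6498


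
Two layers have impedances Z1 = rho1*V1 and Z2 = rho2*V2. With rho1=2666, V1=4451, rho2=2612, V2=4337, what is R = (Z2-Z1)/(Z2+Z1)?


Z1 = 2666 * 4451 = 11866366
Z2 = 2612 * 4337 = 11328244
R = (11328244 - 11866366) / (11328244 + 11866366) = -538122 / 23194610 = -0.0232

-0.0232


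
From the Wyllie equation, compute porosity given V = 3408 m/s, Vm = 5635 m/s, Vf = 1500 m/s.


1/V - 1/Vm = 1/3408 - 1/5635 = 0.00011596
1/Vf - 1/Vm = 1/1500 - 1/5635 = 0.0004892
phi = 0.00011596 / 0.0004892 = 0.237

0.237


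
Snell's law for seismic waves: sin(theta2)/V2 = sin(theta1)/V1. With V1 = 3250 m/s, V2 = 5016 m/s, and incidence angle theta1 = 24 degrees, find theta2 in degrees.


sin(theta1) = sin(24 deg) = 0.406737
sin(theta2) = V2/V1 * sin(theta1) = 5016/3250 * 0.406737 = 0.627751
theta2 = arcsin(0.627751) = 38.8844 degrees

38.8844


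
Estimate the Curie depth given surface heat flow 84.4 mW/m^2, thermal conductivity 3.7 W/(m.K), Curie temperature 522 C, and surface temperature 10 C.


T_Curie - T_surf = 522 - 10 = 512 C
Convert q to W/m^2: 84.4 mW/m^2 = 0.0844 W/m^2
d = 512 * 3.7 / 0.0844 = 22445.5 m

22445.5


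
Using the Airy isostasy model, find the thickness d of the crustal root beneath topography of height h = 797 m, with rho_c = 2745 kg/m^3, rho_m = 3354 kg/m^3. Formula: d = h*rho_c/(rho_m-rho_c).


rho_m - rho_c = 3354 - 2745 = 609
d = 797 * 2745 / 609
= 2187765 / 609
= 3592.39 m

3592.39


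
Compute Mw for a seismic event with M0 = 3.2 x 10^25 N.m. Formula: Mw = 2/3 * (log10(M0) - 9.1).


log10(M0) = log10(3.2 x 10^25) = 25.5051
Mw = 2/3 * (25.5051 - 9.1)
= 2/3 * 16.4051
= 10.94

10.94


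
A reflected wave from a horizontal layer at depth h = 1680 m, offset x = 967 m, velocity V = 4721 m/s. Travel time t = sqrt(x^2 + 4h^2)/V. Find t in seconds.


x^2 + 4h^2 = 967^2 + 4*1680^2 = 935089 + 11289600 = 12224689
sqrt(12224689) = 3496.3823
t = 3496.3823 / 4721 = 0.7406 s

0.7406


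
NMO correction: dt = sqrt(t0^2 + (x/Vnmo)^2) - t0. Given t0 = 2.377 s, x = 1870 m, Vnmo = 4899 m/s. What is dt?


x/Vnmo = 1870/4899 = 0.381711
(x/Vnmo)^2 = 0.145703
t0^2 = 5.650129
sqrt(5.650129 + 0.145703) = 2.407453
dt = 2.407453 - 2.377 = 0.030453

0.030453


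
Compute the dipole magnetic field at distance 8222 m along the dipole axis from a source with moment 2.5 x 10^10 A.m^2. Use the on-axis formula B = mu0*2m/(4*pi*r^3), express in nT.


m = 2.5 x 10^10 = 25000000000 A.m^2
2m = 50000000000 A.m^2
r^3 = 8222^3 = 555817757048
B = (4pi*10^-7) * 50000000000 / (4*pi * 555817757048) * 1e9
= 62831.853072 / 6984611929107.01 * 1e9
= 8.9958 nT

8.9958


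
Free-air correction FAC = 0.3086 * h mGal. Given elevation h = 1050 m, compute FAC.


FAC = 0.3086 * h
= 0.3086 * 1050
= 324.03 mGal

324.03


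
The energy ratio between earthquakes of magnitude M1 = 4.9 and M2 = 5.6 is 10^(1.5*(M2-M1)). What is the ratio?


M2 - M1 = 5.6 - 4.9 = 0.7
1.5 * 0.7 = 1.05
ratio = 10^1.05 = 11.22

11.22


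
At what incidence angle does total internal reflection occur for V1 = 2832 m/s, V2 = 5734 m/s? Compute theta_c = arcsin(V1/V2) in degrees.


V1/V2 = 2832/5734 = 0.493896
theta_c = arcsin(0.493896) = 29.597 degrees

29.597


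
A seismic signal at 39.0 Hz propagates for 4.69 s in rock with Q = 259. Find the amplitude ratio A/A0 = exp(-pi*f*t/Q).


pi*f*t/Q = pi*39.0*4.69/259 = 2.218644
A/A0 = exp(-2.218644) = 0.108757

0.108757


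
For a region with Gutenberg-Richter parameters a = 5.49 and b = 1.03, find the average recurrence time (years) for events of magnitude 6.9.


log10(N) = 5.49 - 1.03*6.9 = -1.617
N = 10^-1.617 = 0.024155
T = 1/N = 1/0.024155 = 41.4 years

41.4


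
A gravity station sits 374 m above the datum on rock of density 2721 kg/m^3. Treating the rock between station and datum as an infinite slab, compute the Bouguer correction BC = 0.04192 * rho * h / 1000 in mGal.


BC = 0.04192 * rho * h / 1000
= 0.04192 * 2721 * 374 / 1000
= 42.6601 mGal

42.6601


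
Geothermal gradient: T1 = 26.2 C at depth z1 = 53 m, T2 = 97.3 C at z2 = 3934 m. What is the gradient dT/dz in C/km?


dT = 97.3 - 26.2 = 71.1 C
dz = 3934 - 53 = 3881 m
gradient = dT/dz * 1000 = 71.1/3881 * 1000 = 18.32 C/km

18.32


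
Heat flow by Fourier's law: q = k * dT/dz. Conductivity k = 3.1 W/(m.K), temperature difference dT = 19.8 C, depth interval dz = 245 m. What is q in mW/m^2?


q = k * dT / dz * 1000
= 3.1 * 19.8 / 245 * 1000
= 0.250531 * 1000
= 250.5306 mW/m^2

250.5306


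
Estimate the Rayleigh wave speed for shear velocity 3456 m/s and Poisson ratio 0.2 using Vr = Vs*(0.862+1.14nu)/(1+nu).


Numerator factor = 0.862 + 1.14*0.2 = 1.09
Denominator = 1 + 0.2 = 1.2
Vr = 3456 * 1.09 / 1.2 = 3139.2 m/s

3139.2


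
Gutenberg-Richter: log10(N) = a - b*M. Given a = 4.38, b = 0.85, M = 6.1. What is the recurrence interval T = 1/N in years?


log10(N) = 4.38 - 0.85*6.1 = -0.805
N = 10^-0.805 = 0.156675
T = 1/N = 1/0.156675 = 6.3826 years

6.3826


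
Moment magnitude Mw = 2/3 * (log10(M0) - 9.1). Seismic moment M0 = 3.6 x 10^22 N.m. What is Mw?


log10(M0) = log10(3.6 x 10^22) = 22.5563
Mw = 2/3 * (22.5563 - 9.1)
= 2/3 * 13.4563
= 8.97

8.97


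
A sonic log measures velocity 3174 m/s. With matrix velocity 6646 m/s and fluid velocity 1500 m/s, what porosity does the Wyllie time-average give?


1/V - 1/Vm = 1/3174 - 1/6646 = 0.00016459
1/Vf - 1/Vm = 1/1500 - 1/6646 = 0.0005162
phi = 0.00016459 / 0.0005162 = 0.3189

0.3189


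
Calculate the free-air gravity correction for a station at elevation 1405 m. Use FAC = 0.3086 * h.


FAC = 0.3086 * h
= 0.3086 * 1405
= 433.583 mGal

433.583


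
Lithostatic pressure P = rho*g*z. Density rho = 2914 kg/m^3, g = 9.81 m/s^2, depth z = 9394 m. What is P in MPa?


P = rho * g * z / 1e6
= 2914 * 9.81 * 9394 / 1e6
= 268540077.96 / 1e6
= 268.5401 MPa

268.5401


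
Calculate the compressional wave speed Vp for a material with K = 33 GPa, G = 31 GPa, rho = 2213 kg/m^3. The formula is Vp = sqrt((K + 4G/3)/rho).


First compute the effective modulus:
K + 4G/3 = 33e9 + 4*31e9/3 = 74333333333.33 Pa
Then divide by density:
74333333333.33 / 2213 = 33589395.9934 Pa/(kg/m^3)
Take the square root:
Vp = sqrt(33589395.9934) = 5795.64 m/s

5795.64


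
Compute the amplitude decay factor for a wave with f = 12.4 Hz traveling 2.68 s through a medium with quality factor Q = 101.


pi*f*t/Q = pi*12.4*2.68/101 = 1.033677
A/A0 = exp(-1.033677) = 0.355697

0.355697


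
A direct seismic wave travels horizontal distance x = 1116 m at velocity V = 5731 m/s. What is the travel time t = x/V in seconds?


t = x / V
= 1116 / 5731
= 0.1947 s

0.1947


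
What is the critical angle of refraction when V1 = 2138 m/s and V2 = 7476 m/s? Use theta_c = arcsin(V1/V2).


V1/V2 = 2138/7476 = 0.285982
theta_c = arcsin(0.285982) = 16.6175 degrees

16.6175


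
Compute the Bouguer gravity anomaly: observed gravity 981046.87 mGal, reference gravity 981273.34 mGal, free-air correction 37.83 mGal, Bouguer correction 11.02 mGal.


BA = g_obs - g_ref + FAC - BC
= 981046.87 - 981273.34 + 37.83 - 11.02
= -199.66 mGal

-199.66


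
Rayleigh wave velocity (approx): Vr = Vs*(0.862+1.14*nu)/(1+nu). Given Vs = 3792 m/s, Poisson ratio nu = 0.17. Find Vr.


Numerator factor = 0.862 + 1.14*0.17 = 1.0558
Denominator = 1 + 0.17 = 1.17
Vr = 3792 * 1.0558 / 1.17 = 3421.87 m/s

3421.87


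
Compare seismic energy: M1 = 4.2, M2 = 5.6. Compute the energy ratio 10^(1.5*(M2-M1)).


M2 - M1 = 5.6 - 4.2 = 1.4
1.5 * 1.4 = 2.1
ratio = 10^2.1 = 125.89

125.89


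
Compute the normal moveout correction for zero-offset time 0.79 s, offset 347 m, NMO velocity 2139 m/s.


x/Vnmo = 347/2139 = 0.162225
(x/Vnmo)^2 = 0.026317
t0^2 = 0.6241
sqrt(0.6241 + 0.026317) = 0.806484
dt = 0.806484 - 0.79 = 0.016484

0.016484


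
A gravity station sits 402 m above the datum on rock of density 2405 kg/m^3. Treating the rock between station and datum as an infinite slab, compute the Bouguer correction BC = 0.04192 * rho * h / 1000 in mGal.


BC = 0.04192 * rho * h / 1000
= 0.04192 * 2405 * 402 / 1000
= 40.5287 mGal

40.5287


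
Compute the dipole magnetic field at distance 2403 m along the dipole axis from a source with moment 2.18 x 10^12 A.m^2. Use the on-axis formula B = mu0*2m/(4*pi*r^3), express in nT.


m = 2.18 x 10^12 = 2180000000000 A.m^2
2m = 4360000000000 A.m^2
r^3 = 2403^3 = 13875904827
B = (4pi*10^-7) * 4360000000000 / (4*pi * 13875904827) * 1e9
= 5478937.587861 / 174369762665.66 * 1e9
= 31421.3743 nT

31421.3743


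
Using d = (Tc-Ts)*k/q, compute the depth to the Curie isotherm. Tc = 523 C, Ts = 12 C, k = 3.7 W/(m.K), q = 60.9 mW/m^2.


T_Curie - T_surf = 523 - 12 = 511 C
Convert q to W/m^2: 60.9 mW/m^2 = 0.0609 W/m^2
d = 511 * 3.7 / 0.0609 = 31045.98 m

31045.98


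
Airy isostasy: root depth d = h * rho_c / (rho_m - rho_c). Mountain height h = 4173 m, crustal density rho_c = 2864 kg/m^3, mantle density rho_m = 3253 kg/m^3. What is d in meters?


rho_m - rho_c = 3253 - 2864 = 389
d = 4173 * 2864 / 389
= 11951472 / 389
= 30723.58 m

30723.58


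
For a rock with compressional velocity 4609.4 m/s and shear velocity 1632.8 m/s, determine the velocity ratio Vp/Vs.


Vp/Vs = 4609.4 / 1632.8
= 2.823

2.823


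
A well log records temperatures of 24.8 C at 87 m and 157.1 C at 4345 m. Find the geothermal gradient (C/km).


dT = 157.1 - 24.8 = 132.3 C
dz = 4345 - 87 = 4258 m
gradient = dT/dz * 1000 = 132.3/4258 * 1000 = 31.0709 C/km

31.0709


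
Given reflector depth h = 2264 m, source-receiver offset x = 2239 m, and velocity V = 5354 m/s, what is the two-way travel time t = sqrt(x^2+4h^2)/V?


x^2 + 4h^2 = 2239^2 + 4*2264^2 = 5013121 + 20502784 = 25515905
sqrt(25515905) = 5051.3271
t = 5051.3271 / 5354 = 0.9435 s

0.9435


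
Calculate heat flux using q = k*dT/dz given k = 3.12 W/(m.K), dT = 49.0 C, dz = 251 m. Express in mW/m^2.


q = k * dT / dz * 1000
= 3.12 * 49.0 / 251 * 1000
= 0.609084 * 1000
= 609.0837 mW/m^2

609.0837


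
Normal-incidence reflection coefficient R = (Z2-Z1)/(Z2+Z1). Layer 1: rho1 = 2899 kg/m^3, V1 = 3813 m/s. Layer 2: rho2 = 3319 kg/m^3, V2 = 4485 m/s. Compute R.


Z1 = 2899 * 3813 = 11053887
Z2 = 3319 * 4485 = 14885715
R = (14885715 - 11053887) / (14885715 + 11053887) = 3831828 / 25939602 = 0.1477

0.1477


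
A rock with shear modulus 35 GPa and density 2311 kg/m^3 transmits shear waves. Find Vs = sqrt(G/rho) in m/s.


Convert G to Pa: G = 35e9 Pa
Compute G/rho = 35e9 / 2311 = 15144958.8923
Vs = sqrt(15144958.8923) = 3891.65 m/s

3891.65


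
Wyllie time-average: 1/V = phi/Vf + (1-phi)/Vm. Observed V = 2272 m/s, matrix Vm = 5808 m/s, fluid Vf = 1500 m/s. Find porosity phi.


1/V - 1/Vm = 1/2272 - 1/5808 = 0.00026796
1/Vf - 1/Vm = 1/1500 - 1/5808 = 0.00049449
phi = 0.00026796 / 0.00049449 = 0.5419

0.5419


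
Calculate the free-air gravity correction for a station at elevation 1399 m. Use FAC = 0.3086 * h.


FAC = 0.3086 * h
= 0.3086 * 1399
= 431.7314 mGal

431.7314


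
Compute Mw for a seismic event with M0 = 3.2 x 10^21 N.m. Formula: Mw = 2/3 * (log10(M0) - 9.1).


log10(M0) = log10(3.2 x 10^21) = 21.5051
Mw = 2/3 * (21.5051 - 9.1)
= 2/3 * 12.4051
= 8.27

8.27


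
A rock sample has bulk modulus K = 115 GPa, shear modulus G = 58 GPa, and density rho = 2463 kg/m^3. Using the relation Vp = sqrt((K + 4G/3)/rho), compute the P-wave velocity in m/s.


First compute the effective modulus:
K + 4G/3 = 115e9 + 4*58e9/3 = 192333333333.33 Pa
Then divide by density:
192333333333.33 / 2463 = 78089051.2925 Pa/(kg/m^3)
Take the square root:
Vp = sqrt(78089051.2925) = 8836.8 m/s

8836.8


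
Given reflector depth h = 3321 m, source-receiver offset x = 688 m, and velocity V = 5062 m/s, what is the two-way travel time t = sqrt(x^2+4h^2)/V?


x^2 + 4h^2 = 688^2 + 4*3321^2 = 473344 + 44116164 = 44589508
sqrt(44589508) = 6677.5376
t = 6677.5376 / 5062 = 1.3192 s

1.3192


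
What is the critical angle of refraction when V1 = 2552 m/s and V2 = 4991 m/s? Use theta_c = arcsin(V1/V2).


V1/V2 = 2552/4991 = 0.51132
theta_c = arcsin(0.51132) = 30.7518 degrees

30.7518


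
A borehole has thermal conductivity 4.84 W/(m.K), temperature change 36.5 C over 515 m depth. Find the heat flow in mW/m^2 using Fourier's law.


q = k * dT / dz * 1000
= 4.84 * 36.5 / 515 * 1000
= 0.343029 * 1000
= 343.0291 mW/m^2

343.0291


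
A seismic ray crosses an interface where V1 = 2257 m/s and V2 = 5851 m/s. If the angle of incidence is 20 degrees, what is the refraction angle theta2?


sin(theta1) = sin(20 deg) = 0.34202
sin(theta2) = V2/V1 * sin(theta1) = 5851/2257 * 0.34202 = 0.886646
theta2 = arcsin(0.886646) = 62.4548 degrees

62.4548


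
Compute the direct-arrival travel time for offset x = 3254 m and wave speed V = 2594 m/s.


t = x / V
= 3254 / 2594
= 1.2544 s

1.2544


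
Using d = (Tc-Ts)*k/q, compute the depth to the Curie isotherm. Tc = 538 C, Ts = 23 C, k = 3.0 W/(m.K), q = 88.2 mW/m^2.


T_Curie - T_surf = 538 - 23 = 515 C
Convert q to W/m^2: 88.2 mW/m^2 = 0.0882 W/m^2
d = 515 * 3.0 / 0.0882 = 17517.01 m

17517.01


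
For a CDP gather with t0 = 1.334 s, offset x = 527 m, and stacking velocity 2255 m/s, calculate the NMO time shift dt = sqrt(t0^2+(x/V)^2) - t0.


x/Vnmo = 527/2255 = 0.233703
(x/Vnmo)^2 = 0.054617
t0^2 = 1.779556
sqrt(1.779556 + 0.054617) = 1.354316
dt = 1.354316 - 1.334 = 0.020316

0.020316


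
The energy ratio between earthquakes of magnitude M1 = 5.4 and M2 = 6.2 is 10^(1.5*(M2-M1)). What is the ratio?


M2 - M1 = 6.2 - 5.4 = 0.8
1.5 * 0.8 = 1.2
ratio = 10^1.2 = 15.85

15.85


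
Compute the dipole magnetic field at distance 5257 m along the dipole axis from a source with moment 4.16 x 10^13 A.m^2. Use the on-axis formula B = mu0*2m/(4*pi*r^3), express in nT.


m = 4.16 x 10^13 = 41600000000000 A.m^2
2m = 83200000000000 A.m^2
r^3 = 5257^3 = 145282709593
B = (4pi*10^-7) * 83200000000000 / (4*pi * 145282709593) * 1e9
= 104552203.511468 / 1825676372603.95 * 1e9
= 57267.6544 nT

57267.6544


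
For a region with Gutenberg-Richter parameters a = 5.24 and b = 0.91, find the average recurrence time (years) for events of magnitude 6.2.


log10(N) = 5.24 - 0.91*6.2 = -0.402
N = 10^-0.402 = 0.396278
T = 1/N = 1/0.396278 = 2.5235 years

2.5235


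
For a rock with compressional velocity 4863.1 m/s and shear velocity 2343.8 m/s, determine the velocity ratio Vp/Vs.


Vp/Vs = 4863.1 / 2343.8
= 2.0749

2.0749


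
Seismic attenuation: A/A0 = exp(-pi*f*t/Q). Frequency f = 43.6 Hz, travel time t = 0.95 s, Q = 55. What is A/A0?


pi*f*t/Q = pi*43.6*0.95/55 = 2.365905
A/A0 = exp(-2.365905) = 0.093864

0.093864


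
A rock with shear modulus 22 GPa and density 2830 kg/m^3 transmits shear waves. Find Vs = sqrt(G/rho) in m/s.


Convert G to Pa: G = 22e9 Pa
Compute G/rho = 22e9 / 2830 = 7773851.5901
Vs = sqrt(7773851.5901) = 2788.16 m/s

2788.16


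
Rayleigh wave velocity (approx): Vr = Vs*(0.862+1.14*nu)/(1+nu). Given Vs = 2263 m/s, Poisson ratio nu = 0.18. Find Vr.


Numerator factor = 0.862 + 1.14*0.18 = 1.0672
Denominator = 1 + 0.18 = 1.18
Vr = 2263 * 1.0672 / 1.18 = 2046.67 m/s

2046.67


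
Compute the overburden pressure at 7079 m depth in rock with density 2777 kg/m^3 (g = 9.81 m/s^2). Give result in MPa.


P = rho * g * z / 1e6
= 2777 * 9.81 * 7079 / 1e6
= 192848737.23 / 1e6
= 192.8487 MPa

192.8487


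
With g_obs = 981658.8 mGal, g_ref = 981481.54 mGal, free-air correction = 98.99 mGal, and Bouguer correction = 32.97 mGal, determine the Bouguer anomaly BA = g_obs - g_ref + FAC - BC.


BA = g_obs - g_ref + FAC - BC
= 981658.8 - 981481.54 + 98.99 - 32.97
= 243.28 mGal

243.28


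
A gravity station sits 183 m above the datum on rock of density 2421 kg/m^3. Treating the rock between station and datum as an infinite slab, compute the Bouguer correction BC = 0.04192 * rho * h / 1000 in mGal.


BC = 0.04192 * rho * h / 1000
= 0.04192 * 2421 * 183 / 1000
= 18.5724 mGal

18.5724


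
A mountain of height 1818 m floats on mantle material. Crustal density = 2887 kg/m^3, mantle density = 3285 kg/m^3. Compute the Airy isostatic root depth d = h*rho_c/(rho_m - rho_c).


rho_m - rho_c = 3285 - 2887 = 398
d = 1818 * 2887 / 398
= 5248566 / 398
= 13187.35 m

13187.35


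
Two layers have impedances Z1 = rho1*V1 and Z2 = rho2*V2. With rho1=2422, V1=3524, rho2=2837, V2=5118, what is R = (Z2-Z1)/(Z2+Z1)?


Z1 = 2422 * 3524 = 8535128
Z2 = 2837 * 5118 = 14519766
R = (14519766 - 8535128) / (14519766 + 8535128) = 5984638 / 23054894 = 0.2596

0.2596


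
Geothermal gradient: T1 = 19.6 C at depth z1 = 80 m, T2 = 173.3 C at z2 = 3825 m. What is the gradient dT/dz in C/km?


dT = 173.3 - 19.6 = 153.7 C
dz = 3825 - 80 = 3745 m
gradient = dT/dz * 1000 = 153.7/3745 * 1000 = 41.0414 C/km

41.0414


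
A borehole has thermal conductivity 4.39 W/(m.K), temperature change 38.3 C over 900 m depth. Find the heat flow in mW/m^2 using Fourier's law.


q = k * dT / dz * 1000
= 4.39 * 38.3 / 900 * 1000
= 0.186819 * 1000
= 186.8189 mW/m^2

186.8189


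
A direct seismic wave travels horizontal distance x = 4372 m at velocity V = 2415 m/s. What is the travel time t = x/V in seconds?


t = x / V
= 4372 / 2415
= 1.8104 s

1.8104


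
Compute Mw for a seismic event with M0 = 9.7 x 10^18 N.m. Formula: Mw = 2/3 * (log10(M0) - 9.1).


log10(M0) = log10(9.7 x 10^18) = 18.9868
Mw = 2/3 * (18.9868 - 9.1)
= 2/3 * 9.8868
= 6.59

6.59


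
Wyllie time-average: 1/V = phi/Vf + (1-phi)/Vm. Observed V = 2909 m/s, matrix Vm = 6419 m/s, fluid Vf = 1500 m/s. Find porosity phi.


1/V - 1/Vm = 1/2909 - 1/6419 = 0.00018797
1/Vf - 1/Vm = 1/1500 - 1/6419 = 0.00051088
phi = 0.00018797 / 0.00051088 = 0.3679

0.3679


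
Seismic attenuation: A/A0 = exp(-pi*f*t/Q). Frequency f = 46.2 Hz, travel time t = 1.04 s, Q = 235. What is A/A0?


pi*f*t/Q = pi*46.2*1.04/235 = 0.642329
A/A0 = exp(-0.642329) = 0.526066

0.526066


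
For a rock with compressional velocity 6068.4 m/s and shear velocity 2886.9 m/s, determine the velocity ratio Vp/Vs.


Vp/Vs = 6068.4 / 2886.9
= 2.102

2.102


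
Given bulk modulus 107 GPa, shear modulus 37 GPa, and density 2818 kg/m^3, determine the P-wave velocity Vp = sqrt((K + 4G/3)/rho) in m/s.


First compute the effective modulus:
K + 4G/3 = 107e9 + 4*37e9/3 = 156333333333.33 Pa
Then divide by density:
156333333333.33 / 2818 = 55476697.4213 Pa/(kg/m^3)
Take the square root:
Vp = sqrt(55476697.4213) = 7448.27 m/s

7448.27


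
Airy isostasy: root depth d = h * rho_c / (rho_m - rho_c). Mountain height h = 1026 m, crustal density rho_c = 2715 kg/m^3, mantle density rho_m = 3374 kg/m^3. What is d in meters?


rho_m - rho_c = 3374 - 2715 = 659
d = 1026 * 2715 / 659
= 2785590 / 659
= 4227.0 m

4227.0


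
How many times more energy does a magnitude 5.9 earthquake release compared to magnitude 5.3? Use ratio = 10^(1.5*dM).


M2 - M1 = 5.9 - 5.3 = 0.6
1.5 * 0.6 = 0.9
ratio = 10^0.9 = 7.94

7.94


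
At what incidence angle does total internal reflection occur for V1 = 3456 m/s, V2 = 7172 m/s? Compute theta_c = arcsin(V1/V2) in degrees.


V1/V2 = 3456/7172 = 0.481874
theta_c = arcsin(0.481874) = 28.8079 degrees

28.8079


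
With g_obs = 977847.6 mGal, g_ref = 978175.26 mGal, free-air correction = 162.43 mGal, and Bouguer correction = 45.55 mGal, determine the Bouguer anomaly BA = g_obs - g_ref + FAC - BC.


BA = g_obs - g_ref + FAC - BC
= 977847.6 - 978175.26 + 162.43 - 45.55
= -210.78 mGal

-210.78


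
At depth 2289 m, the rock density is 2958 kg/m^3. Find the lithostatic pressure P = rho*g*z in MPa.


P = rho * g * z / 1e6
= 2958 * 9.81 * 2289 / 1e6
= 66422156.22 / 1e6
= 66.4222 MPa

66.4222


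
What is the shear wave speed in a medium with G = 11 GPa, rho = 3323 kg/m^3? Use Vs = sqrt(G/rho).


Convert G to Pa: G = 11e9 Pa
Compute G/rho = 11e9 / 3323 = 3310261.8116
Vs = sqrt(3310261.8116) = 1819.41 m/s

1819.41


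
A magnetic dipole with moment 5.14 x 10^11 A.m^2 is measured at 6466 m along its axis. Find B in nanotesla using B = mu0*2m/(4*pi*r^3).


m = 5.14 x 10^11 = 514000000000 A.m^2
2m = 1028000000000 A.m^2
r^3 = 6466^3 = 270338002696
B = (4pi*10^-7) * 1028000000000 / (4*pi * 270338002696) * 1e9
= 1291822.899156 / 3397167533023.56 * 1e9
= 380.2647 nT

380.2647


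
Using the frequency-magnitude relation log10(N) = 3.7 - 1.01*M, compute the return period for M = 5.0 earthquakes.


log10(N) = 3.7 - 1.01*5.0 = -1.35
N = 10^-1.35 = 0.044668
T = 1/N = 1/0.044668 = 22.3872 years

22.3872


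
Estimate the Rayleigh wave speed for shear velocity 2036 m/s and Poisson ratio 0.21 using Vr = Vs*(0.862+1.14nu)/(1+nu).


Numerator factor = 0.862 + 1.14*0.21 = 1.1014
Denominator = 1 + 0.21 = 1.21
Vr = 2036 * 1.1014 / 1.21 = 1853.26 m/s

1853.26


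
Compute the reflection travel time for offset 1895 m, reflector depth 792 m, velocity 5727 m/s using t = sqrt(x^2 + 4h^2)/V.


x^2 + 4h^2 = 1895^2 + 4*792^2 = 3591025 + 2509056 = 6100081
sqrt(6100081) = 2469.8342
t = 2469.8342 / 5727 = 0.4313 s

0.4313


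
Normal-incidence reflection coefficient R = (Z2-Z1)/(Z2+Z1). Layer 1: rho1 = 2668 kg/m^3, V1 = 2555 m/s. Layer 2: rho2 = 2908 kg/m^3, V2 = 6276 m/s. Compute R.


Z1 = 2668 * 2555 = 6816740
Z2 = 2908 * 6276 = 18250608
R = (18250608 - 6816740) / (18250608 + 6816740) = 11433868 / 25067348 = 0.4561

0.4561


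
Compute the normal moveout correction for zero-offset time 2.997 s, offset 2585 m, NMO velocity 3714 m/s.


x/Vnmo = 2585/3714 = 0.696015
(x/Vnmo)^2 = 0.484437
t0^2 = 8.982009
sqrt(8.982009 + 0.484437) = 3.076759
dt = 3.076759 - 2.997 = 0.079759

0.079759


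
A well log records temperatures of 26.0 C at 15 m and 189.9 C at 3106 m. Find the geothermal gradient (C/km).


dT = 189.9 - 26.0 = 163.9 C
dz = 3106 - 15 = 3091 m
gradient = dT/dz * 1000 = 163.9/3091 * 1000 = 53.0249 C/km

53.0249


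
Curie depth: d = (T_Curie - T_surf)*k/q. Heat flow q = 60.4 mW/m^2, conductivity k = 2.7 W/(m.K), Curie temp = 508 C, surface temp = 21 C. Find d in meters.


T_Curie - T_surf = 508 - 21 = 487 C
Convert q to W/m^2: 60.4 mW/m^2 = 0.0604 W/m^2
d = 487 * 2.7 / 0.0604 = 21769.87 m

21769.87


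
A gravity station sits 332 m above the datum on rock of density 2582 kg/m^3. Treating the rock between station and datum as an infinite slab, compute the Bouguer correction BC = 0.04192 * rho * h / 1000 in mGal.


BC = 0.04192 * rho * h / 1000
= 0.04192 * 2582 * 332 / 1000
= 35.9348 mGal

35.9348


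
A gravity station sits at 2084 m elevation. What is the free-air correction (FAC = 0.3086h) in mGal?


FAC = 0.3086 * h
= 0.3086 * 2084
= 643.1224 mGal

643.1224


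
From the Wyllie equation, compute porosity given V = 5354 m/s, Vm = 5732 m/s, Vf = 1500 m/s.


1/V - 1/Vm = 1/5354 - 1/5732 = 1.232e-05
1/Vf - 1/Vm = 1/1500 - 1/5732 = 0.00049221
phi = 1.232e-05 / 0.00049221 = 0.025

0.025


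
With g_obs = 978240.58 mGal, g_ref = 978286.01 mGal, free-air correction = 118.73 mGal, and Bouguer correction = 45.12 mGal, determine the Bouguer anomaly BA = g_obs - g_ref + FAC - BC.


BA = g_obs - g_ref + FAC - BC
= 978240.58 - 978286.01 + 118.73 - 45.12
= 28.18 mGal

28.18


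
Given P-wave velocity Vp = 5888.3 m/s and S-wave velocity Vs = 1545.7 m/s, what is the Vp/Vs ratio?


Vp/Vs = 5888.3 / 1545.7
= 3.8095

3.8095


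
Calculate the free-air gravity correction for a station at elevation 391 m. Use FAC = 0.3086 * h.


FAC = 0.3086 * h
= 0.3086 * 391
= 120.6626 mGal

120.6626


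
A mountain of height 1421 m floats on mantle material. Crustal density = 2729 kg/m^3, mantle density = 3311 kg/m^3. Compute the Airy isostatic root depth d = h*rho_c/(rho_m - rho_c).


rho_m - rho_c = 3311 - 2729 = 582
d = 1421 * 2729 / 582
= 3877909 / 582
= 6663.07 m

6663.07


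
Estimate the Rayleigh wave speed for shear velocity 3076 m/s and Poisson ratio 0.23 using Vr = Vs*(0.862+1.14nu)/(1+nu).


Numerator factor = 0.862 + 1.14*0.23 = 1.1242
Denominator = 1 + 0.23 = 1.23
Vr = 3076 * 1.1242 / 1.23 = 2811.41 m/s

2811.41


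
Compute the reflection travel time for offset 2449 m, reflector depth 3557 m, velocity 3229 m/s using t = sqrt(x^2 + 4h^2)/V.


x^2 + 4h^2 = 2449^2 + 4*3557^2 = 5997601 + 50608996 = 56606597
sqrt(56606597) = 7523.7356
t = 7523.7356 / 3229 = 2.3301 s

2.3301


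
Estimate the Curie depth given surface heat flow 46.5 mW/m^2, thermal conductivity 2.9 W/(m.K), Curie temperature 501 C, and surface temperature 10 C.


T_Curie - T_surf = 501 - 10 = 491 C
Convert q to W/m^2: 46.5 mW/m^2 = 0.0465 W/m^2
d = 491 * 2.9 / 0.0465 = 30621.51 m

30621.51


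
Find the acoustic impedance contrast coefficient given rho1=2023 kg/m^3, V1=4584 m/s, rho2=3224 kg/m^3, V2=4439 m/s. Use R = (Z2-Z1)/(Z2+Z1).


Z1 = 2023 * 4584 = 9273432
Z2 = 3224 * 4439 = 14311336
R = (14311336 - 9273432) / (14311336 + 9273432) = 5037904 / 23584768 = 0.2136

0.2136


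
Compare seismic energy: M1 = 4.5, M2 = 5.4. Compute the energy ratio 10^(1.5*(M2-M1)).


M2 - M1 = 5.4 - 4.5 = 0.9
1.5 * 0.9 = 1.35
ratio = 10^1.35 = 22.39

22.39


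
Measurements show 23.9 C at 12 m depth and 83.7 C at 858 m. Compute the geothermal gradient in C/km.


dT = 83.7 - 23.9 = 59.8 C
dz = 858 - 12 = 846 m
gradient = dT/dz * 1000 = 59.8/846 * 1000 = 70.6856 C/km

70.6856


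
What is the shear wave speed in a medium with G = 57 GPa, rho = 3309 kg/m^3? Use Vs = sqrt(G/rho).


Convert G to Pa: G = 57e9 Pa
Compute G/rho = 57e9 / 3309 = 17225747.9601
Vs = sqrt(17225747.9601) = 4150.39 m/s

4150.39


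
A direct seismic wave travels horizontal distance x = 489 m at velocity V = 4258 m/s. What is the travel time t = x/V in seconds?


t = x / V
= 489 / 4258
= 0.1148 s

0.1148


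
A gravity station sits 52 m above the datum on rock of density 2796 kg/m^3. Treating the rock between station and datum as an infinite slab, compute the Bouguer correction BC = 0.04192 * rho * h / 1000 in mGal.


BC = 0.04192 * rho * h / 1000
= 0.04192 * 2796 * 52 / 1000
= 6.0948 mGal

6.0948


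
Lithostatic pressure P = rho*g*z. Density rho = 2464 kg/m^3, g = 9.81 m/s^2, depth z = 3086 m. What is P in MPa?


P = rho * g * z / 1e6
= 2464 * 9.81 * 3086 / 1e6
= 74594298.24 / 1e6
= 74.5943 MPa

74.5943


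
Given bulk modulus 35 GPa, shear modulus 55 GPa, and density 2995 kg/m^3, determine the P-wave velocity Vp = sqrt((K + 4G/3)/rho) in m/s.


First compute the effective modulus:
K + 4G/3 = 35e9 + 4*55e9/3 = 108333333333.33 Pa
Then divide by density:
108333333333.33 / 2995 = 36171396.7724 Pa/(kg/m^3)
Take the square root:
Vp = sqrt(36171396.7724) = 6014.27 m/s

6014.27


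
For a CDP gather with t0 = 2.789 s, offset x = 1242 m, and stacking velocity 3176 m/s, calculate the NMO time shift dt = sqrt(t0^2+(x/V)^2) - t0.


x/Vnmo = 1242/3176 = 0.391058
(x/Vnmo)^2 = 0.152926
t0^2 = 7.778521
sqrt(7.778521 + 0.152926) = 2.816283
dt = 2.816283 - 2.789 = 0.027283

0.027283


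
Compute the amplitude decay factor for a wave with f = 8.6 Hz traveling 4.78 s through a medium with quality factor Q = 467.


pi*f*t/Q = pi*8.6*4.78/467 = 0.276541
A/A0 = exp(-0.276541) = 0.758403

0.758403


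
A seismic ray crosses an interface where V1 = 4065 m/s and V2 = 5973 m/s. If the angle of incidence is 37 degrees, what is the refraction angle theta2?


sin(theta1) = sin(37 deg) = 0.601815
sin(theta2) = V2/V1 * sin(theta1) = 5973/4065 * 0.601815 = 0.884291
theta2 = arcsin(0.884291) = 62.1643 degrees

62.1643


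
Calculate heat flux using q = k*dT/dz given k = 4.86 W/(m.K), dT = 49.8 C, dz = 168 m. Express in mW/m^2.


q = k * dT / dz * 1000
= 4.86 * 49.8 / 168 * 1000
= 1.440643 * 1000
= 1440.6429 mW/m^2

1440.6429


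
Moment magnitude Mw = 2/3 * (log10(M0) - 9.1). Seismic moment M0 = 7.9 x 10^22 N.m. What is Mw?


log10(M0) = log10(7.9 x 10^22) = 22.8976
Mw = 2/3 * (22.8976 - 9.1)
= 2/3 * 13.7976
= 9.2

9.2


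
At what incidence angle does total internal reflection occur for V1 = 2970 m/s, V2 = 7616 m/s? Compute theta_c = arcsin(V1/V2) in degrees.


V1/V2 = 2970/7616 = 0.389968
theta_c = arcsin(0.389968) = 22.9525 degrees

22.9525


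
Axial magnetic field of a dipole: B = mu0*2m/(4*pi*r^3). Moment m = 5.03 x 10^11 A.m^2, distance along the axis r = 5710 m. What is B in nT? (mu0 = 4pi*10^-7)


m = 5.03 x 10^11 = 503000000000 A.m^2
2m = 1006000000000 A.m^2
r^3 = 5710^3 = 186169411000
B = (4pi*10^-7) * 1006000000000 / (4*pi * 186169411000) * 1e9
= 1264176.883805 / 2339473815682.96 * 1e9
= 540.368 nT

540.368


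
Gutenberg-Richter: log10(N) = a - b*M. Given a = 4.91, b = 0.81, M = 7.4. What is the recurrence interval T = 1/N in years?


log10(N) = 4.91 - 0.81*7.4 = -1.084
N = 10^-1.084 = 0.082414
T = 1/N = 1/0.082414 = 12.1339 years

12.1339


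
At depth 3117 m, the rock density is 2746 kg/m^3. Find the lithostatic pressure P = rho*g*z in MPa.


P = rho * g * z / 1e6
= 2746 * 9.81 * 3117 / 1e6
= 83966556.42 / 1e6
= 83.9666 MPa

83.9666


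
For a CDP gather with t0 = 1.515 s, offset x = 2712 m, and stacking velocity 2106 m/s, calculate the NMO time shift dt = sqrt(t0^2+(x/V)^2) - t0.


x/Vnmo = 2712/2106 = 1.287749
(x/Vnmo)^2 = 1.658298
t0^2 = 2.295225
sqrt(2.295225 + 1.658298) = 1.988347
dt = 1.988347 - 1.515 = 0.473347

0.473347


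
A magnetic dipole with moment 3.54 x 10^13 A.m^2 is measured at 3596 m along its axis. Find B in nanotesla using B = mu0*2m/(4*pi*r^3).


m = 3.54 x 10^13 = 35400000000000 A.m^2
2m = 70800000000000 A.m^2
r^3 = 3596^3 = 46500652736
B = (4pi*10^-7) * 70800000000000 / (4*pi * 46500652736) * 1e9
= 88969903.949663 / 584344436090.19 * 1e9
= 152255.9272 nT

152255.9272


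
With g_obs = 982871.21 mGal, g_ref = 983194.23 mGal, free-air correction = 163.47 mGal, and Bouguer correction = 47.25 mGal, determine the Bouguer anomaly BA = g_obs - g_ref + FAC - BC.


BA = g_obs - g_ref + FAC - BC
= 982871.21 - 983194.23 + 163.47 - 47.25
= -206.8 mGal

-206.8


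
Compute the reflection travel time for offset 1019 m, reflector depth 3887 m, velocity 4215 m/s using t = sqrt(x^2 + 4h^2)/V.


x^2 + 4h^2 = 1019^2 + 4*3887^2 = 1038361 + 60435076 = 61473437
sqrt(61473437) = 7840.4998
t = 7840.4998 / 4215 = 1.8601 s

1.8601


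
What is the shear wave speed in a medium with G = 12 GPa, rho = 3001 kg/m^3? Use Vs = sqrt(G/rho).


Convert G to Pa: G = 12e9 Pa
Compute G/rho = 12e9 / 3001 = 3998667.111
Vs = sqrt(3998667.111) = 1999.67 m/s

1999.67


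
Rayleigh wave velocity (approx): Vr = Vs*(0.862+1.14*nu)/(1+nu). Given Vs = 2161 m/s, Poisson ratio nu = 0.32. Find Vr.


Numerator factor = 0.862 + 1.14*0.32 = 1.2268
Denominator = 1 + 0.32 = 1.32
Vr = 2161 * 1.2268 / 1.32 = 2008.42 m/s

2008.42


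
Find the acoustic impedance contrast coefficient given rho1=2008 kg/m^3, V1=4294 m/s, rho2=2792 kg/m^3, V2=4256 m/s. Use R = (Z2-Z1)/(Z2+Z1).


Z1 = 2008 * 4294 = 8622352
Z2 = 2792 * 4256 = 11882752
R = (11882752 - 8622352) / (11882752 + 8622352) = 3260400 / 20505104 = 0.159

0.159


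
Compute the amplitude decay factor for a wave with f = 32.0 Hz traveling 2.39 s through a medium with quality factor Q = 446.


pi*f*t/Q = pi*32.0*2.39/446 = 0.53872
A/A0 = exp(-0.53872) = 0.583495

0.583495


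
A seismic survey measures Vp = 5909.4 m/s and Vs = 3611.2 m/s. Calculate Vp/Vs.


Vp/Vs = 5909.4 / 3611.2
= 1.6364

1.6364


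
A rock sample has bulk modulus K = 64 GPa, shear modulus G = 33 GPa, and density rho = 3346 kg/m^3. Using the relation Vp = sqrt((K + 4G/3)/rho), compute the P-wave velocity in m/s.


First compute the effective modulus:
K + 4G/3 = 64e9 + 4*33e9/3 = 108000000000.0 Pa
Then divide by density:
108000000000.0 / 3346 = 32277346.0849 Pa/(kg/m^3)
Take the square root:
Vp = sqrt(32277346.0849) = 5681.32 m/s

5681.32


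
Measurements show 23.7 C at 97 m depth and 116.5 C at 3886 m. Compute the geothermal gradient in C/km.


dT = 116.5 - 23.7 = 92.8 C
dz = 3886 - 97 = 3789 m
gradient = dT/dz * 1000 = 92.8/3789 * 1000 = 24.492 C/km

24.492


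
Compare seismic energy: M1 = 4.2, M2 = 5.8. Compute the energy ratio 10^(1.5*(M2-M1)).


M2 - M1 = 5.8 - 4.2 = 1.6
1.5 * 1.6 = 2.4
ratio = 10^2.4 = 251.19

251.19


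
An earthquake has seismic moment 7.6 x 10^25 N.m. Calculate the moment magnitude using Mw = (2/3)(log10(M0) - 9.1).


log10(M0) = log10(7.6 x 10^25) = 25.8808
Mw = 2/3 * (25.8808 - 9.1)
= 2/3 * 16.7808
= 11.19

11.19


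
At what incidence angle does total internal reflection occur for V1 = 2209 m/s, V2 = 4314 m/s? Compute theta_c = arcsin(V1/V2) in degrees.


V1/V2 = 2209/4314 = 0.512054
theta_c = arcsin(0.512054) = 30.8007 degrees

30.8007


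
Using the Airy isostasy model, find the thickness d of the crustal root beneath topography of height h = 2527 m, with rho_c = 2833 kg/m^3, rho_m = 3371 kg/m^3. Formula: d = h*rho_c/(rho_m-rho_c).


rho_m - rho_c = 3371 - 2833 = 538
d = 2527 * 2833 / 538
= 7158991 / 538
= 13306.67 m

13306.67


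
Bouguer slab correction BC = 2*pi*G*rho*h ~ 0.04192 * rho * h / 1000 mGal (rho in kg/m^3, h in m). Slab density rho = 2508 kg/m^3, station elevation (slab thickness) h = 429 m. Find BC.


BC = 0.04192 * rho * h / 1000
= 0.04192 * 2508 * 429 / 1000
= 45.1031 mGal

45.1031


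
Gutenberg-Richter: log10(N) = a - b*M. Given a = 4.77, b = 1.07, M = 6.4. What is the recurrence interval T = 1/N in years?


log10(N) = 4.77 - 1.07*6.4 = -2.078
N = 10^-2.078 = 0.008356
T = 1/N = 1/0.008356 = 119.6741 years

119.6741


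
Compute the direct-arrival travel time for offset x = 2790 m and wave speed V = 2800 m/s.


t = x / V
= 2790 / 2800
= 0.9964 s

0.9964


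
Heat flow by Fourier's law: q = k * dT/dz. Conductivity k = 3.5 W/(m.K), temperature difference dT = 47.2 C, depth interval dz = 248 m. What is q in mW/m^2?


q = k * dT / dz * 1000
= 3.5 * 47.2 / 248 * 1000
= 0.666129 * 1000
= 666.129 mW/m^2

666.129


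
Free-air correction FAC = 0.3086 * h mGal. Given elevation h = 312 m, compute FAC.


FAC = 0.3086 * h
= 0.3086 * 312
= 96.2832 mGal

96.2832


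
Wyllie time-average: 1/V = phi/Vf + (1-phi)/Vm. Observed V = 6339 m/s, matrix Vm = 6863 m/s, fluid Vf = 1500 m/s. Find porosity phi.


1/V - 1/Vm = 1/6339 - 1/6863 = 1.204e-05
1/Vf - 1/Vm = 1/1500 - 1/6863 = 0.00052096
phi = 1.204e-05 / 0.00052096 = 0.0231

0.0231


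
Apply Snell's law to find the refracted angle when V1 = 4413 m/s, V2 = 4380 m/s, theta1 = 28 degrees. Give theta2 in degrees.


sin(theta1) = sin(28 deg) = 0.469472
sin(theta2) = V2/V1 * sin(theta1) = 4380/4413 * 0.469472 = 0.465961
theta2 = arcsin(0.465961) = 27.7724 degrees

27.7724


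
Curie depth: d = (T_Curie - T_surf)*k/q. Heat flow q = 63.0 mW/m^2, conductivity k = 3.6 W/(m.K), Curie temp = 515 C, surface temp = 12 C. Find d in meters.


T_Curie - T_surf = 515 - 12 = 503 C
Convert q to W/m^2: 63.0 mW/m^2 = 0.063 W/m^2
d = 503 * 3.6 / 0.063 = 28742.86 m

28742.86


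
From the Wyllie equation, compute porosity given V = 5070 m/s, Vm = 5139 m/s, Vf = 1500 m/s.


1/V - 1/Vm = 1/5070 - 1/5139 = 2.65e-06
1/Vf - 1/Vm = 1/1500 - 1/5139 = 0.00047208
phi = 2.65e-06 / 0.00047208 = 0.0056

0.0056


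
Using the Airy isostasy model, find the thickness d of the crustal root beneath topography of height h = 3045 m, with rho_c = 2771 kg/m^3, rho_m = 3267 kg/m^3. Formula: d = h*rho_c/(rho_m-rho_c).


rho_m - rho_c = 3267 - 2771 = 496
d = 3045 * 2771 / 496
= 8437695 / 496
= 17011.48 m

17011.48


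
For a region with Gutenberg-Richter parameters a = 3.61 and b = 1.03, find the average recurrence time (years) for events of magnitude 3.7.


log10(N) = 3.61 - 1.03*3.7 = -0.201
N = 10^-0.201 = 0.629506
T = 1/N = 1/0.629506 = 1.5885 years

1.5885


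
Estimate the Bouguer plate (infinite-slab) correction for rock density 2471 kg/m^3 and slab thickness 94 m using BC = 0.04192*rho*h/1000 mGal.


BC = 0.04192 * rho * h / 1000
= 0.04192 * 2471 * 94 / 1000
= 9.7369 mGal

9.7369


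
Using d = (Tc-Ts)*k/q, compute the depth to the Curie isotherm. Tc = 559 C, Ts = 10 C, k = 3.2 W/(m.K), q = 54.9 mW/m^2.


T_Curie - T_surf = 559 - 10 = 549 C
Convert q to W/m^2: 54.9 mW/m^2 = 0.0549 W/m^2
d = 549 * 3.2 / 0.0549 = 32000.0 m

32000.0


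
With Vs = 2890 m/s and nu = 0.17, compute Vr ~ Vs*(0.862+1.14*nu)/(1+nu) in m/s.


Numerator factor = 0.862 + 1.14*0.17 = 1.0558
Denominator = 1 + 0.17 = 1.17
Vr = 2890 * 1.0558 / 1.17 = 2607.92 m/s

2607.92


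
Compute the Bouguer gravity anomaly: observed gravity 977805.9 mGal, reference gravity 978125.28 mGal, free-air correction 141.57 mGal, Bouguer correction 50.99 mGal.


BA = g_obs - g_ref + FAC - BC
= 977805.9 - 978125.28 + 141.57 - 50.99
= -228.8 mGal

-228.8


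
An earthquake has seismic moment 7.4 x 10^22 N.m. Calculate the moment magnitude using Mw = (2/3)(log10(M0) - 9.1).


log10(M0) = log10(7.4 x 10^22) = 22.8692
Mw = 2/3 * (22.8692 - 9.1)
= 2/3 * 13.7692
= 9.18

9.18


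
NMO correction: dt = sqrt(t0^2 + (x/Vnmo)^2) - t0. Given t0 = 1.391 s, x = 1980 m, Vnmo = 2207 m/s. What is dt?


x/Vnmo = 1980/2207 = 0.897145
(x/Vnmo)^2 = 0.80487
t0^2 = 1.934881
sqrt(1.934881 + 0.80487) = 1.655219
dt = 1.655219 - 1.391 = 0.264219

0.264219


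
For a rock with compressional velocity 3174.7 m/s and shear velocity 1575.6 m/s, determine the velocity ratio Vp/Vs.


Vp/Vs = 3174.7 / 1575.6
= 2.0149

2.0149


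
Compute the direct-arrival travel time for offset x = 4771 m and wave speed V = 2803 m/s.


t = x / V
= 4771 / 2803
= 1.7021 s

1.7021


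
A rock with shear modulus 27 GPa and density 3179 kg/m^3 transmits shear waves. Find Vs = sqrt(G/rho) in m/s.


Convert G to Pa: G = 27e9 Pa
Compute G/rho = 27e9 / 3179 = 8493236.8669
Vs = sqrt(8493236.8669) = 2914.32 m/s

2914.32


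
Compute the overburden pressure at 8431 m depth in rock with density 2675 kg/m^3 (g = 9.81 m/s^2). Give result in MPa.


P = rho * g * z / 1e6
= 2675 * 9.81 * 8431 / 1e6
= 221244194.25 / 1e6
= 221.2442 MPa

221.2442


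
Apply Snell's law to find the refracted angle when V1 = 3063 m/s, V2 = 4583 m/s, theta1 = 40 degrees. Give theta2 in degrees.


sin(theta1) = sin(40 deg) = 0.642788
sin(theta2) = V2/V1 * sin(theta1) = 4583/3063 * 0.642788 = 0.961768
theta2 = arcsin(0.961768) = 74.1056 degrees

74.1056


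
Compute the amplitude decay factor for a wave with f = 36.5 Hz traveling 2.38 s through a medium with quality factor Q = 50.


pi*f*t/Q = pi*36.5*2.38/50 = 5.458203
A/A0 = exp(-5.458203) = 0.004261

0.004261


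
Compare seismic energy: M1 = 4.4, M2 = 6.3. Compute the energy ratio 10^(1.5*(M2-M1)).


M2 - M1 = 6.3 - 4.4 = 1.9
1.5 * 1.9 = 2.85
ratio = 10^2.85 = 707.95

707.95


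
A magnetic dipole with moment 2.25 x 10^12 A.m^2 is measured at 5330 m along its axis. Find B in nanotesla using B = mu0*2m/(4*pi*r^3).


m = 2.25 x 10^12 = 2250000000000 A.m^2
2m = 4500000000000 A.m^2
r^3 = 5330^3 = 151419437000
B = (4pi*10^-7) * 4500000000000 / (4*pi * 151419437000) * 1e9
= 5654866.776462 / 1902792763559.61 * 1e9
= 2971.8774 nT

2971.8774


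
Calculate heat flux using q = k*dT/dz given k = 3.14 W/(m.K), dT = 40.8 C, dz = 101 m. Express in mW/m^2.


q = k * dT / dz * 1000
= 3.14 * 40.8 / 101 * 1000
= 1.268436 * 1000
= 1268.4356 mW/m^2

1268.4356
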